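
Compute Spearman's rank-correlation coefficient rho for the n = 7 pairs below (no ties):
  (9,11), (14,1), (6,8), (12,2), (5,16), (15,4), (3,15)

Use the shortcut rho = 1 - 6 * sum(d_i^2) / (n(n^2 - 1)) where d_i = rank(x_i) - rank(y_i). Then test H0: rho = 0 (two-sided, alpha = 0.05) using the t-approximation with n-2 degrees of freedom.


Step 1: Rank x and y separately (midranks; no ties here).
rank(x): 9->4, 14->6, 6->3, 12->5, 5->2, 15->7, 3->1
rank(y): 11->5, 1->1, 8->4, 2->2, 16->7, 4->3, 15->6
Step 2: d_i = R_x(i) - R_y(i); compute d_i^2.
  (4-5)^2=1, (6-1)^2=25, (3-4)^2=1, (5-2)^2=9, (2-7)^2=25, (7-3)^2=16, (1-6)^2=25
sum(d^2) = 102.
Step 3: rho = 1 - 6*102 / (7*(7^2 - 1)) = 1 - 612/336 = -0.821429.
Step 4: Under H0, t = rho * sqrt((n-2)/(1-rho^2)) = -3.2206 ~ t(5).
Step 5: Two-sided p-value from the t-distribution with 5 df = 0.023449.
Step 6: alpha = 0.05. reject H0.

rho = -0.8214, p = 0.023449, reject H0 at alpha = 0.05.


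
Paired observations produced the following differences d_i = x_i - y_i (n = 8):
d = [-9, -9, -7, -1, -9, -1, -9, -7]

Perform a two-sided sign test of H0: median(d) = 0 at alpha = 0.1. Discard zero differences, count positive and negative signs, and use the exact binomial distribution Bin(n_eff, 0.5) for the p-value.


Step 1: Discard zero differences. Original n = 8; n_eff = number of nonzero differences = 8.
Nonzero differences (with sign): -9, -9, -7, -1, -9, -1, -9, -7
Step 2: Count signs: positive = 0, negative = 8.
Step 3: Under H0: P(positive) = 0.5, so the number of positives S ~ Bin(8, 0.5).
Step 4: Two-sided exact p-value = sum of Bin(8,0.5) probabilities at or below the observed probability = 0.007812.
Step 5: alpha = 0.1. reject H0.

n_eff = 8, pos = 0, neg = 8, p = 0.007812, reject H0.


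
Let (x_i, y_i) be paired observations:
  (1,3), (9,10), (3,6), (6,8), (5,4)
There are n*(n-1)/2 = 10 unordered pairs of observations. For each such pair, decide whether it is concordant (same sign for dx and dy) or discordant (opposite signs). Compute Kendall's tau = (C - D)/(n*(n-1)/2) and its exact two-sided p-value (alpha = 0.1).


Step 1: Enumerate the 10 unordered pairs (i,j) with i<j and classify each by sign(x_j-x_i) * sign(y_j-y_i).
  (1,2):dx=+8,dy=+7->C; (1,3):dx=+2,dy=+3->C; (1,4):dx=+5,dy=+5->C; (1,5):dx=+4,dy=+1->C
  (2,3):dx=-6,dy=-4->C; (2,4):dx=-3,dy=-2->C; (2,5):dx=-4,dy=-6->C; (3,4):dx=+3,dy=+2->C
  (3,5):dx=+2,dy=-2->D; (4,5):dx=-1,dy=-4->C
Step 2: C = 9, D = 1, total pairs = 10.
Step 3: tau = (C - D)/(n(n-1)/2) = (9 - 1)/10 = 0.800000.
Step 4: Exact two-sided p-value (enumerate n! = 120 permutations of y under H0): p = 0.083333.
Step 5: alpha = 0.1. reject H0.

tau_b = 0.8000 (C=9, D=1), p = 0.083333, reject H0.


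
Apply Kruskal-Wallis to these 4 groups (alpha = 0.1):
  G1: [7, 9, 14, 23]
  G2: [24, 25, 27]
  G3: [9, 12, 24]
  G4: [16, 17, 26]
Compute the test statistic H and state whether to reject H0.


Step 1: Combine all N = 13 observations and assign midranks.
sorted (value, group, rank): (7,G1,1), (9,G1,2.5), (9,G3,2.5), (12,G3,4), (14,G1,5), (16,G4,6), (17,G4,7), (23,G1,8), (24,G2,9.5), (24,G3,9.5), (25,G2,11), (26,G4,12), (27,G2,13)
Step 2: Sum ranks within each group.
R_1 = 16.5 (n_1 = 4)
R_2 = 33.5 (n_2 = 3)
R_3 = 16 (n_3 = 3)
R_4 = 25 (n_4 = 3)
Step 3: H = 12/(N(N+1)) * sum(R_i^2/n_i) - 3(N+1)
     = 12/(13*14) * (16.5^2/4 + 33.5^2/3 + 16^2/3 + 25^2/3) - 3*14
     = 0.065934 * 735.812 - 42
     = 6.515110.
Step 4: Ties present; correction factor C = 1 - 12/(13^3 - 13) = 0.994505. Corrected H = 6.515110 / 0.994505 = 6.551105.
Step 5: Under H0, H ~ chi^2(3); p-value = 0.087669.
Step 6: alpha = 0.1. reject H0.

H = 6.5511, df = 3, p = 0.087669, reject H0.


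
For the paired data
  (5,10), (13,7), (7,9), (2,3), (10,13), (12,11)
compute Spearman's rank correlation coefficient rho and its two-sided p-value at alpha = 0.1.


Step 1: Rank x and y separately (midranks; no ties here).
rank(x): 5->2, 13->6, 7->3, 2->1, 10->4, 12->5
rank(y): 10->4, 7->2, 9->3, 3->1, 13->6, 11->5
Step 2: d_i = R_x(i) - R_y(i); compute d_i^2.
  (2-4)^2=4, (6-2)^2=16, (3-3)^2=0, (1-1)^2=0, (4-6)^2=4, (5-5)^2=0
sum(d^2) = 24.
Step 3: rho = 1 - 6*24 / (6*(6^2 - 1)) = 1 - 144/210 = 0.314286.
Step 4: Under H0, t = rho * sqrt((n-2)/(1-rho^2)) = 0.6621 ~ t(4).
Step 5: Two-sided p-value from the t-distribution with 4 df = 0.544093.
Step 6: alpha = 0.1. fail to reject H0.

rho = 0.3143, p = 0.544093, fail to reject H0 at alpha = 0.1.


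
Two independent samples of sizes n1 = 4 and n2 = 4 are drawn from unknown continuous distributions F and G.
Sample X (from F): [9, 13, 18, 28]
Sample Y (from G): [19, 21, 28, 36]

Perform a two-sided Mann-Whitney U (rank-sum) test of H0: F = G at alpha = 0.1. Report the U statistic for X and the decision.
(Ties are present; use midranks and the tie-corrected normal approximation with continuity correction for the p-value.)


Step 1: Combine and sort all 8 observations; assign midranks.
sorted (value, group): (9,X), (13,X), (18,X), (19,Y), (21,Y), (28,X), (28,Y), (36,Y)
ranks: 9->1, 13->2, 18->3, 19->4, 21->5, 28->6.5, 28->6.5, 36->8
Step 2: Rank sum for X: R1 = 1 + 2 + 3 + 6.5 = 12.5.
Step 3: U_X = R1 - n1(n1+1)/2 = 12.5 - 4*5/2 = 12.5 - 10 = 2.5.
       U_Y = n1*n2 - U_X = 16 - 2.5 = 13.5.
Step 4: Ties are present, so use the tie-corrected normal approximation (with continuity correction) for the p-value.
Step 5: p-value = 0.146489; compare to alpha = 0.1. fail to reject H0.

U_X = 2.5, p = 0.146489, fail to reject H0 at alpha = 0.1.


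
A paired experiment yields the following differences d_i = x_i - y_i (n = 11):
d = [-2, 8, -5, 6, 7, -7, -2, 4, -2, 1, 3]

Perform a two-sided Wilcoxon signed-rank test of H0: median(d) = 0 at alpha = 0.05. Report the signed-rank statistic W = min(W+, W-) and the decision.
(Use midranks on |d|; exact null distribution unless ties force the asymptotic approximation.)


Step 1: Drop any zero differences (none here) and take |d_i|.
|d| = [2, 8, 5, 6, 7, 7, 2, 4, 2, 1, 3]
Step 2: Midrank |d_i| (ties get averaged ranks).
ranks: |2|->3, |8|->11, |5|->7, |6|->8, |7|->9.5, |7|->9.5, |2|->3, |4|->6, |2|->3, |1|->1, |3|->5
Step 3: Attach original signs; sum ranks with positive sign and with negative sign.
W+ = 11 + 8 + 9.5 + 6 + 1 + 5 = 40.5
W- = 3 + 7 + 9.5 + 3 + 3 = 25.5
(Check: W+ + W- = 66 should equal n(n+1)/2 = 66.)
Step 4: Test statistic W = min(W+, W-) = 25.5.
Step 5: Ties in |d|, so use the tie-corrected normal approximation.
        E[W] = n(n+1)/4 = 11*12/4 = 33.
        Tie groups: |d|=2 (t=3), |d|=7 (t=2); sum(t^3 - t) = 30.
        Var[W] = n(n+1)(2n+1)/24 - sum(t^3-t)/48 = 3036/24 - 30/48 = 125.875.
        z = (W - E[W]) / sqrt(Var[W]) = (25.5 - 33) / 11.2194 = -0.6685.
        Two-sided p = 2*Phi(z) = 0.503824.
Step 6: alpha = 0.05. fail to reject H0.

W+ = 40.5, W- = 25.5, W = min = 25.5, p = 0.503824, fail to reject H0.


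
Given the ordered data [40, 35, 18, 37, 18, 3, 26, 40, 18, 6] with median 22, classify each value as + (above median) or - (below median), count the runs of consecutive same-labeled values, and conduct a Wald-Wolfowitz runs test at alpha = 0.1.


Step 1: Compute median = 22; label A = above, B = below.
Labels in order: AABABBAABB  (n_A = 5, n_B = 5)
Step 2: Count runs R = 6.
Step 3: Under H0 (random ordering), E[R] = 2*n_A*n_B/(n_A+n_B) + 1 = 2*5*5/10 + 1 = 6.0000.
        Var[R] = 2*n_A*n_B*(2*n_A*n_B - n_A - n_B) / ((n_A+n_B)^2 * (n_A+n_B-1)) = 2000/900 = 2.2222.
        SD[R] = 1.4907.
Step 4: R = E[R], so z = 0 with no continuity correction.
Step 5: Two-sided p-value via normal approximation = 2*(1 - Phi(|z|)) = 1.000000.
Step 6: alpha = 0.1. fail to reject H0.

R = 6, z = 0.0000, p = 1.000000, fail to reject H0.


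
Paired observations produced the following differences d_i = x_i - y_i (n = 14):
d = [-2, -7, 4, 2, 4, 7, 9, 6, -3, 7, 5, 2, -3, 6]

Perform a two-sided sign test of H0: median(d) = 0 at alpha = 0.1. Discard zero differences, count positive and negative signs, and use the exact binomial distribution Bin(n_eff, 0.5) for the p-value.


Step 1: Discard zero differences. Original n = 14; n_eff = number of nonzero differences = 14.
Nonzero differences (with sign): -2, -7, +4, +2, +4, +7, +9, +6, -3, +7, +5, +2, -3, +6
Step 2: Count signs: positive = 10, negative = 4.
Step 3: Under H0: P(positive) = 0.5, so the number of positives S ~ Bin(14, 0.5).
Step 4: Two-sided exact p-value = sum of Bin(14,0.5) probabilities at or below the observed probability = 0.179565.
Step 5: alpha = 0.1. fail to reject H0.

n_eff = 14, pos = 10, neg = 4, p = 0.179565, fail to reject H0.


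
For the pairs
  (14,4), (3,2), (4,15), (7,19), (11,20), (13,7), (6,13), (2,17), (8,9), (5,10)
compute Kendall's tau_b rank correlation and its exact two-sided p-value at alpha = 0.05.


Step 1: Enumerate the 45 unordered pairs (i,j) with i<j and classify each by sign(x_j-x_i) * sign(y_j-y_i).
  (1,2):dx=-11,dy=-2->C; (1,3):dx=-10,dy=+11->D; (1,4):dx=-7,dy=+15->D; (1,5):dx=-3,dy=+16->D
  (1,6):dx=-1,dy=+3->D; (1,7):dx=-8,dy=+9->D; (1,8):dx=-12,dy=+13->D; (1,9):dx=-6,dy=+5->D
  (1,10):dx=-9,dy=+6->D; (2,3):dx=+1,dy=+13->C; (2,4):dx=+4,dy=+17->C; (2,5):dx=+8,dy=+18->C
  (2,6):dx=+10,dy=+5->C; (2,7):dx=+3,dy=+11->C; (2,8):dx=-1,dy=+15->D; (2,9):dx=+5,dy=+7->C
  (2,10):dx=+2,dy=+8->C; (3,4):dx=+3,dy=+4->C; (3,5):dx=+7,dy=+5->C; (3,6):dx=+9,dy=-8->D
  (3,7):dx=+2,dy=-2->D; (3,8):dx=-2,dy=+2->D; (3,9):dx=+4,dy=-6->D; (3,10):dx=+1,dy=-5->D
  (4,5):dx=+4,dy=+1->C; (4,6):dx=+6,dy=-12->D; (4,7):dx=-1,dy=-6->C; (4,8):dx=-5,dy=-2->C
  (4,9):dx=+1,dy=-10->D; (4,10):dx=-2,dy=-9->C; (5,6):dx=+2,dy=-13->D; (5,7):dx=-5,dy=-7->C
  (5,8):dx=-9,dy=-3->C; (5,9):dx=-3,dy=-11->C; (5,10):dx=-6,dy=-10->C; (6,7):dx=-7,dy=+6->D
  (6,8):dx=-11,dy=+10->D; (6,9):dx=-5,dy=+2->D; (6,10):dx=-8,dy=+3->D; (7,8):dx=-4,dy=+4->D
  (7,9):dx=+2,dy=-4->D; (7,10):dx=-1,dy=-3->C; (8,9):dx=+6,dy=-8->D; (8,10):dx=+3,dy=-7->D
  (9,10):dx=-3,dy=+1->D
Step 2: C = 19, D = 26, total pairs = 45.
Step 3: tau = (C - D)/(n(n-1)/2) = (19 - 26)/45 = -0.155556.
Step 4: Exact two-sided p-value (enumerate n! = 3628800 permutations of y under H0): p = 0.600654.
Step 5: alpha = 0.05. fail to reject H0.

tau_b = -0.1556 (C=19, D=26), p = 0.600654, fail to reject H0.


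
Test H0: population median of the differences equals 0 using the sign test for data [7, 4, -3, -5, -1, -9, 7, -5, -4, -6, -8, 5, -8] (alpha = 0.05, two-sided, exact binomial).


Step 1: Discard zero differences. Original n = 13; n_eff = number of nonzero differences = 13.
Nonzero differences (with sign): +7, +4, -3, -5, -1, -9, +7, -5, -4, -6, -8, +5, -8
Step 2: Count signs: positive = 4, negative = 9.
Step 3: Under H0: P(positive) = 0.5, so the number of positives S ~ Bin(13, 0.5).
Step 4: Two-sided exact p-value = sum of Bin(13,0.5) probabilities at or below the observed probability = 0.266846.
Step 5: alpha = 0.05. fail to reject H0.

n_eff = 13, pos = 4, neg = 9, p = 0.266846, fail to reject H0.


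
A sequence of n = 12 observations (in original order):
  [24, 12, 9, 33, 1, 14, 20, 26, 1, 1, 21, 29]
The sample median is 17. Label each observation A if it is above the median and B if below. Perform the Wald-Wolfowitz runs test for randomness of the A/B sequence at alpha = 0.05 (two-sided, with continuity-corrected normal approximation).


Step 1: Compute median = 17; label A = above, B = below.
Labels in order: ABBABBAABBAA  (n_A = 6, n_B = 6)
Step 2: Count runs R = 7.
Step 3: Under H0 (random ordering), E[R] = 2*n_A*n_B/(n_A+n_B) + 1 = 2*6*6/12 + 1 = 7.0000.
        Var[R] = 2*n_A*n_B*(2*n_A*n_B - n_A - n_B) / ((n_A+n_B)^2 * (n_A+n_B-1)) = 4320/1584 = 2.7273.
        SD[R] = 1.6514.
Step 4: R = E[R], so z = 0 with no continuity correction.
Step 5: Two-sided p-value via normal approximation = 2*(1 - Phi(|z|)) = 1.000000.
Step 6: alpha = 0.05. fail to reject H0.

R = 7, z = 0.0000, p = 1.000000, fail to reject H0.


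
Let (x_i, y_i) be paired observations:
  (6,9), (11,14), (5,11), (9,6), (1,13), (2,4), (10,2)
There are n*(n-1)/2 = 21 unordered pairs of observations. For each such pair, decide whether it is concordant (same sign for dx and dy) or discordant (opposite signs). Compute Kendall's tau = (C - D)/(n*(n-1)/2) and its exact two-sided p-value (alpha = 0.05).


Step 1: Enumerate the 21 unordered pairs (i,j) with i<j and classify each by sign(x_j-x_i) * sign(y_j-y_i).
  (1,2):dx=+5,dy=+5->C; (1,3):dx=-1,dy=+2->D; (1,4):dx=+3,dy=-3->D; (1,5):dx=-5,dy=+4->D
  (1,6):dx=-4,dy=-5->C; (1,7):dx=+4,dy=-7->D; (2,3):dx=-6,dy=-3->C; (2,4):dx=-2,dy=-8->C
  (2,5):dx=-10,dy=-1->C; (2,6):dx=-9,dy=-10->C; (2,7):dx=-1,dy=-12->C; (3,4):dx=+4,dy=-5->D
  (3,5):dx=-4,dy=+2->D; (3,6):dx=-3,dy=-7->C; (3,7):dx=+5,dy=-9->D; (4,5):dx=-8,dy=+7->D
  (4,6):dx=-7,dy=-2->C; (4,7):dx=+1,dy=-4->D; (5,6):dx=+1,dy=-9->D; (5,7):dx=+9,dy=-11->D
  (6,7):dx=+8,dy=-2->D
Step 2: C = 9, D = 12, total pairs = 21.
Step 3: tau = (C - D)/(n(n-1)/2) = (9 - 12)/21 = -0.142857.
Step 4: Exact two-sided p-value (enumerate n! = 5040 permutations of y under H0): p = 0.772619.
Step 5: alpha = 0.05. fail to reject H0.

tau_b = -0.1429 (C=9, D=12), p = 0.772619, fail to reject H0.


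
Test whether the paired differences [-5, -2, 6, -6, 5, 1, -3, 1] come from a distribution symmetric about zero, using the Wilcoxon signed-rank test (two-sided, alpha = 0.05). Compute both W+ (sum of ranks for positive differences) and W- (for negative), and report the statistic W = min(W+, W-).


Step 1: Drop any zero differences (none here) and take |d_i|.
|d| = [5, 2, 6, 6, 5, 1, 3, 1]
Step 2: Midrank |d_i| (ties get averaged ranks).
ranks: |5|->5.5, |2|->3, |6|->7.5, |6|->7.5, |5|->5.5, |1|->1.5, |3|->4, |1|->1.5
Step 3: Attach original signs; sum ranks with positive sign and with negative sign.
W+ = 7.5 + 5.5 + 1.5 + 1.5 = 16
W- = 5.5 + 3 + 7.5 + 4 = 20
(Check: W+ + W- = 36 should equal n(n+1)/2 = 36.)
Step 4: Test statistic W = min(W+, W-) = 16.
Step 5: Ties in |d|, so use the tie-corrected normal approximation.
        E[W] = n(n+1)/4 = 8*9/4 = 18.
        Tie groups: |d|=1 (t=2), |d|=5 (t=2), |d|=6 (t=2); sum(t^3 - t) = 18.
        Var[W] = n(n+1)(2n+1)/24 - sum(t^3-t)/48 = 1224/24 - 18/48 = 50.625.
        z = (W - E[W]) / sqrt(Var[W]) = (16 - 18) / 7.1151 = -0.2811.
        Two-sided p = 2*Phi(z) = 0.778640.
Step 6: alpha = 0.05. fail to reject H0.

W+ = 16, W- = 20, W = min = 16, p = 0.778640, fail to reject H0.


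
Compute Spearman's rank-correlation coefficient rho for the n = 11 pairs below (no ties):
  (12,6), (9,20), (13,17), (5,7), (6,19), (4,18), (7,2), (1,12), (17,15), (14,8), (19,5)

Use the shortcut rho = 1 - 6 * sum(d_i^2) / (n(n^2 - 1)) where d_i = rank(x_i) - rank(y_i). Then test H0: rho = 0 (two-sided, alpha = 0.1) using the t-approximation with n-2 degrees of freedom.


Step 1: Rank x and y separately (midranks; no ties here).
rank(x): 12->7, 9->6, 13->8, 5->3, 6->4, 4->2, 7->5, 1->1, 17->10, 14->9, 19->11
rank(y): 6->3, 20->11, 17->8, 7->4, 19->10, 18->9, 2->1, 12->6, 15->7, 8->5, 5->2
Step 2: d_i = R_x(i) - R_y(i); compute d_i^2.
  (7-3)^2=16, (6-11)^2=25, (8-8)^2=0, (3-4)^2=1, (4-10)^2=36, (2-9)^2=49, (5-1)^2=16, (1-6)^2=25, (10-7)^2=9, (9-5)^2=16, (11-2)^2=81
sum(d^2) = 274.
Step 3: rho = 1 - 6*274 / (11*(11^2 - 1)) = 1 - 1644/1320 = -0.245455.
Step 4: Under H0, t = rho * sqrt((n-2)/(1-rho^2)) = -0.7596 ~ t(9).
Step 5: Two-sided p-value from the t-distribution with 9 df = 0.466922.
Step 6: alpha = 0.1. fail to reject H0.

rho = -0.2455, p = 0.466922, fail to reject H0 at alpha = 0.1.


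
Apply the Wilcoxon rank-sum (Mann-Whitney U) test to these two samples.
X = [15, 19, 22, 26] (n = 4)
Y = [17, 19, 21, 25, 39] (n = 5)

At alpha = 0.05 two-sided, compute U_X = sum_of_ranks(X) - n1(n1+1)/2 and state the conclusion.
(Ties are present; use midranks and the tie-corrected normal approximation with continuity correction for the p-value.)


Step 1: Combine and sort all 9 observations; assign midranks.
sorted (value, group): (15,X), (17,Y), (19,X), (19,Y), (21,Y), (22,X), (25,Y), (26,X), (39,Y)
ranks: 15->1, 17->2, 19->3.5, 19->3.5, 21->5, 22->6, 25->7, 26->8, 39->9
Step 2: Rank sum for X: R1 = 1 + 3.5 + 6 + 8 = 18.5.
Step 3: U_X = R1 - n1(n1+1)/2 = 18.5 - 4*5/2 = 18.5 - 10 = 8.5.
       U_Y = n1*n2 - U_X = 20 - 8.5 = 11.5.
Step 4: Ties are present, so use the tie-corrected normal approximation (with continuity correction) for the p-value.
Step 5: p-value = 0.805701; compare to alpha = 0.05. fail to reject H0.

U_X = 8.5, p = 0.805701, fail to reject H0 at alpha = 0.05.


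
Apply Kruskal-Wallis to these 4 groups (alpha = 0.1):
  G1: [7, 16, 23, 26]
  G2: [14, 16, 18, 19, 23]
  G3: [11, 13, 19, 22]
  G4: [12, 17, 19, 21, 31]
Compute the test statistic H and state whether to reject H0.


Step 1: Combine all N = 18 observations and assign midranks.
sorted (value, group, rank): (7,G1,1), (11,G3,2), (12,G4,3), (13,G3,4), (14,G2,5), (16,G1,6.5), (16,G2,6.5), (17,G4,8), (18,G2,9), (19,G2,11), (19,G3,11), (19,G4,11), (21,G4,13), (22,G3,14), (23,G1,15.5), (23,G2,15.5), (26,G1,17), (31,G4,18)
Step 2: Sum ranks within each group.
R_1 = 40 (n_1 = 4)
R_2 = 47 (n_2 = 5)
R_3 = 31 (n_3 = 4)
R_4 = 53 (n_4 = 5)
Step 3: H = 12/(N(N+1)) * sum(R_i^2/n_i) - 3(N+1)
     = 12/(18*19) * (40^2/4 + 47^2/5 + 31^2/4 + 53^2/5) - 3*19
     = 0.035088 * 1643.85 - 57
     = 0.678947.
Step 4: Ties present; correction factor C = 1 - 36/(18^3 - 18) = 0.993808. Corrected H = 0.678947 / 0.993808 = 0.683178.
Step 5: Under H0, H ~ chi^2(3); p-value = 0.877153.
Step 6: alpha = 0.1. fail to reject H0.

H = 0.6832, df = 3, p = 0.877153, fail to reject H0.


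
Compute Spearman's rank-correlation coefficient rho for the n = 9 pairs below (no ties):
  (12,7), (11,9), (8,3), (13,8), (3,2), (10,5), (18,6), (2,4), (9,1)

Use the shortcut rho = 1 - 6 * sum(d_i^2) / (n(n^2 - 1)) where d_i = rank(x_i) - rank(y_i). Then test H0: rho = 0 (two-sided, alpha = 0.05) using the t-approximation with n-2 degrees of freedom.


Step 1: Rank x and y separately (midranks; no ties here).
rank(x): 12->7, 11->6, 8->3, 13->8, 3->2, 10->5, 18->9, 2->1, 9->4
rank(y): 7->7, 9->9, 3->3, 8->8, 2->2, 5->5, 6->6, 4->4, 1->1
Step 2: d_i = R_x(i) - R_y(i); compute d_i^2.
  (7-7)^2=0, (6-9)^2=9, (3-3)^2=0, (8-8)^2=0, (2-2)^2=0, (5-5)^2=0, (9-6)^2=9, (1-4)^2=9, (4-1)^2=9
sum(d^2) = 36.
Step 3: rho = 1 - 6*36 / (9*(9^2 - 1)) = 1 - 216/720 = 0.700000.
Step 4: Under H0, t = rho * sqrt((n-2)/(1-rho^2)) = 2.5934 ~ t(7).
Step 5: Two-sided p-value from the t-distribution with 7 df = 0.035770.
Step 6: alpha = 0.05. reject H0.

rho = 0.7000, p = 0.035770, reject H0 at alpha = 0.05.


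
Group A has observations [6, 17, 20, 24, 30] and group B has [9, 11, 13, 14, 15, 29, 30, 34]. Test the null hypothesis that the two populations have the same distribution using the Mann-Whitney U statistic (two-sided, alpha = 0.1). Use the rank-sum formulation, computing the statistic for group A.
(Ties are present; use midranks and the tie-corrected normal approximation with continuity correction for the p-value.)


Step 1: Combine and sort all 13 observations; assign midranks.
sorted (value, group): (6,X), (9,Y), (11,Y), (13,Y), (14,Y), (15,Y), (17,X), (20,X), (24,X), (29,Y), (30,X), (30,Y), (34,Y)
ranks: 6->1, 9->2, 11->3, 13->4, 14->5, 15->6, 17->7, 20->8, 24->9, 29->10, 30->11.5, 30->11.5, 34->13
Step 2: Rank sum for X: R1 = 1 + 7 + 8 + 9 + 11.5 = 36.5.
Step 3: U_X = R1 - n1(n1+1)/2 = 36.5 - 5*6/2 = 36.5 - 15 = 21.5.
       U_Y = n1*n2 - U_X = 40 - 21.5 = 18.5.
Step 4: Ties are present, so use the tie-corrected normal approximation (with continuity correction) for the p-value.
Step 5: p-value = 0.883458; compare to alpha = 0.1. fail to reject H0.

U_X = 21.5, p = 0.883458, fail to reject H0 at alpha = 0.1.


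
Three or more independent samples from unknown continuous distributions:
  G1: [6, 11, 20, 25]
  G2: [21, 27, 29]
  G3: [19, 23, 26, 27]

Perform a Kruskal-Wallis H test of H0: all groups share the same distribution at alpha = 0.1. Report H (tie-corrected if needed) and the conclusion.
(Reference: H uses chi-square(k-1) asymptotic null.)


Step 1: Combine all N = 11 observations and assign midranks.
sorted (value, group, rank): (6,G1,1), (11,G1,2), (19,G3,3), (20,G1,4), (21,G2,5), (23,G3,6), (25,G1,7), (26,G3,8), (27,G2,9.5), (27,G3,9.5), (29,G2,11)
Step 2: Sum ranks within each group.
R_1 = 14 (n_1 = 4)
R_2 = 25.5 (n_2 = 3)
R_3 = 26.5 (n_3 = 4)
Step 3: H = 12/(N(N+1)) * sum(R_i^2/n_i) - 3(N+1)
     = 12/(11*12) * (14^2/4 + 25.5^2/3 + 26.5^2/4) - 3*12
     = 0.090909 * 441.312 - 36
     = 4.119318.
Step 4: Ties present; correction factor C = 1 - 6/(11^3 - 11) = 0.995455. Corrected H = 4.119318 / 0.995455 = 4.138128.
Step 5: Under H0, H ~ chi^2(2); p-value = 0.126304.
Step 6: alpha = 0.1. fail to reject H0.

H = 4.1381, df = 2, p = 0.126304, fail to reject H0.


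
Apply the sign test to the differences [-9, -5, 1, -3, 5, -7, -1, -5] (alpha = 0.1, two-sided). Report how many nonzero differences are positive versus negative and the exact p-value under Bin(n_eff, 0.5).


Step 1: Discard zero differences. Original n = 8; n_eff = number of nonzero differences = 8.
Nonzero differences (with sign): -9, -5, +1, -3, +5, -7, -1, -5
Step 2: Count signs: positive = 2, negative = 6.
Step 3: Under H0: P(positive) = 0.5, so the number of positives S ~ Bin(8, 0.5).
Step 4: Two-sided exact p-value = sum of Bin(8,0.5) probabilities at or below the observed probability = 0.289062.
Step 5: alpha = 0.1. fail to reject H0.

n_eff = 8, pos = 2, neg = 6, p = 0.289062, fail to reject H0.


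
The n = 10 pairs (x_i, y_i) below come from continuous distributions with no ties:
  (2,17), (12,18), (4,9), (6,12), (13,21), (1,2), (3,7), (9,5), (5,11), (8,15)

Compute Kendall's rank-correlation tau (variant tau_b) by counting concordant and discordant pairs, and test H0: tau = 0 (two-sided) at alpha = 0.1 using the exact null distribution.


Step 1: Enumerate the 45 unordered pairs (i,j) with i<j and classify each by sign(x_j-x_i) * sign(y_j-y_i).
  (1,2):dx=+10,dy=+1->C; (1,3):dx=+2,dy=-8->D; (1,4):dx=+4,dy=-5->D; (1,5):dx=+11,dy=+4->C
  (1,6):dx=-1,dy=-15->C; (1,7):dx=+1,dy=-10->D; (1,8):dx=+7,dy=-12->D; (1,9):dx=+3,dy=-6->D
  (1,10):dx=+6,dy=-2->D; (2,3):dx=-8,dy=-9->C; (2,4):dx=-6,dy=-6->C; (2,5):dx=+1,dy=+3->C
  (2,6):dx=-11,dy=-16->C; (2,7):dx=-9,dy=-11->C; (2,8):dx=-3,dy=-13->C; (2,9):dx=-7,dy=-7->C
  (2,10):dx=-4,dy=-3->C; (3,4):dx=+2,dy=+3->C; (3,5):dx=+9,dy=+12->C; (3,6):dx=-3,dy=-7->C
  (3,7):dx=-1,dy=-2->C; (3,8):dx=+5,dy=-4->D; (3,9):dx=+1,dy=+2->C; (3,10):dx=+4,dy=+6->C
  (4,5):dx=+7,dy=+9->C; (4,6):dx=-5,dy=-10->C; (4,7):dx=-3,dy=-5->C; (4,8):dx=+3,dy=-7->D
  (4,9):dx=-1,dy=-1->C; (4,10):dx=+2,dy=+3->C; (5,6):dx=-12,dy=-19->C; (5,7):dx=-10,dy=-14->C
  (5,8):dx=-4,dy=-16->C; (5,9):dx=-8,dy=-10->C; (5,10):dx=-5,dy=-6->C; (6,7):dx=+2,dy=+5->C
  (6,8):dx=+8,dy=+3->C; (6,9):dx=+4,dy=+9->C; (6,10):dx=+7,dy=+13->C; (7,8):dx=+6,dy=-2->D
  (7,9):dx=+2,dy=+4->C; (7,10):dx=+5,dy=+8->C; (8,9):dx=-4,dy=+6->D; (8,10):dx=-1,dy=+10->D
  (9,10):dx=+3,dy=+4->C
Step 2: C = 34, D = 11, total pairs = 45.
Step 3: tau = (C - D)/(n(n-1)/2) = (34 - 11)/45 = 0.511111.
Step 4: Exact two-sided p-value (enumerate n! = 3628800 permutations of y under H0): p = 0.046623.
Step 5: alpha = 0.1. reject H0.

tau_b = 0.5111 (C=34, D=11), p = 0.046623, reject H0.


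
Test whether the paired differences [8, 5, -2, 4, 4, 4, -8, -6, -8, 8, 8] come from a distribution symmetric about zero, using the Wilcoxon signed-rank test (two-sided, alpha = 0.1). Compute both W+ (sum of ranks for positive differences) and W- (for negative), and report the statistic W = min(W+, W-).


Step 1: Drop any zero differences (none here) and take |d_i|.
|d| = [8, 5, 2, 4, 4, 4, 8, 6, 8, 8, 8]
Step 2: Midrank |d_i| (ties get averaged ranks).
ranks: |8|->9, |5|->5, |2|->1, |4|->3, |4|->3, |4|->3, |8|->9, |6|->6, |8|->9, |8|->9, |8|->9
Step 3: Attach original signs; sum ranks with positive sign and with negative sign.
W+ = 9 + 5 + 3 + 3 + 3 + 9 + 9 = 41
W- = 1 + 9 + 6 + 9 = 25
(Check: W+ + W- = 66 should equal n(n+1)/2 = 66.)
Step 4: Test statistic W = min(W+, W-) = 25.
Step 5: Ties in |d|, so use the tie-corrected normal approximation.
        E[W] = n(n+1)/4 = 11*12/4 = 33.
        Tie groups: |d|=4 (t=3), |d|=8 (t=5); sum(t^3 - t) = 144.
        Var[W] = n(n+1)(2n+1)/24 - sum(t^3-t)/48 = 3036/24 - 144/48 = 123.5.
        z = (W - E[W]) / sqrt(Var[W]) = (25 - 33) / 11.1131 = -0.7199.
        Two-sided p = 2*Phi(z) = 0.471603.
Step 6: alpha = 0.1. fail to reject H0.

W+ = 41, W- = 25, W = min = 25, p = 0.471603, fail to reject H0.


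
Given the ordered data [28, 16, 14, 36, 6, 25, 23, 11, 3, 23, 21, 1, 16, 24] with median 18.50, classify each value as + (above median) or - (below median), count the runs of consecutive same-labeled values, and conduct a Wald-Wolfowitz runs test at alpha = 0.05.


Step 1: Compute median = 18.50; label A = above, B = below.
Labels in order: ABBABAABBAABBA  (n_A = 7, n_B = 7)
Step 2: Count runs R = 9.
Step 3: Under H0 (random ordering), E[R] = 2*n_A*n_B/(n_A+n_B) + 1 = 2*7*7/14 + 1 = 8.0000.
        Var[R] = 2*n_A*n_B*(2*n_A*n_B - n_A - n_B) / ((n_A+n_B)^2 * (n_A+n_B-1)) = 8232/2548 = 3.2308.
        SD[R] = 1.7974.
Step 4: Continuity-corrected z = (R - 0.5 - E[R]) / SD[R] = (9 - 0.5 - 8.0000) / 1.7974 = 0.2782.
Step 5: Two-sided p-value via normal approximation = 2*(1 - Phi(|z|)) = 0.780879.
Step 6: alpha = 0.05. fail to reject H0.

R = 9, z = 0.2782, p = 0.780879, fail to reject H0.


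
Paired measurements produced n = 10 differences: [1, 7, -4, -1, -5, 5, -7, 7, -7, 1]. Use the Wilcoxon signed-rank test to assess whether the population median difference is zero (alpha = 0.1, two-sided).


Step 1: Drop any zero differences (none here) and take |d_i|.
|d| = [1, 7, 4, 1, 5, 5, 7, 7, 7, 1]
Step 2: Midrank |d_i| (ties get averaged ranks).
ranks: |1|->2, |7|->8.5, |4|->4, |1|->2, |5|->5.5, |5|->5.5, |7|->8.5, |7|->8.5, |7|->8.5, |1|->2
Step 3: Attach original signs; sum ranks with positive sign and with negative sign.
W+ = 2 + 8.5 + 5.5 + 8.5 + 2 = 26.5
W- = 4 + 2 + 5.5 + 8.5 + 8.5 = 28.5
(Check: W+ + W- = 55 should equal n(n+1)/2 = 55.)
Step 4: Test statistic W = min(W+, W-) = 26.5.
Step 5: Ties in |d|, so use the tie-corrected normal approximation.
        E[W] = n(n+1)/4 = 10*11/4 = 27.5.
        Tie groups: |d|=1 (t=3), |d|=5 (t=2), |d|=7 (t=4); sum(t^3 - t) = 90.
        Var[W] = n(n+1)(2n+1)/24 - sum(t^3-t)/48 = 2310/24 - 90/48 = 94.375.
        z = (W - E[W]) / sqrt(Var[W]) = (26.5 - 27.5) / 9.7147 = -0.1029.
        Two-sided p = 2*Phi(z) = 0.918013.
Step 6: alpha = 0.1. fail to reject H0.

W+ = 26.5, W- = 28.5, W = min = 26.5, p = 0.918013, fail to reject H0.


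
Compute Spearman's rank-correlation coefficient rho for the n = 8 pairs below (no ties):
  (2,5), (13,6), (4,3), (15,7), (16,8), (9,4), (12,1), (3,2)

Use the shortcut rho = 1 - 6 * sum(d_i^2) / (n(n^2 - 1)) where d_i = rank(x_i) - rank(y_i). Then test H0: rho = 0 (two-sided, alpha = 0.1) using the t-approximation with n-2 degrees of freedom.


Step 1: Rank x and y separately (midranks; no ties here).
rank(x): 2->1, 13->6, 4->3, 15->7, 16->8, 9->4, 12->5, 3->2
rank(y): 5->5, 6->6, 3->3, 7->7, 8->8, 4->4, 1->1, 2->2
Step 2: d_i = R_x(i) - R_y(i); compute d_i^2.
  (1-5)^2=16, (6-6)^2=0, (3-3)^2=0, (7-7)^2=0, (8-8)^2=0, (4-4)^2=0, (5-1)^2=16, (2-2)^2=0
sum(d^2) = 32.
Step 3: rho = 1 - 6*32 / (8*(8^2 - 1)) = 1 - 192/504 = 0.619048.
Step 4: Under H0, t = rho * sqrt((n-2)/(1-rho^2)) = 1.9308 ~ t(6).
Step 5: Two-sided p-value from the t-distribution with 6 df = 0.101733.
Step 6: alpha = 0.1. fail to reject H0.

rho = 0.6190, p = 0.101733, fail to reject H0 at alpha = 0.1.


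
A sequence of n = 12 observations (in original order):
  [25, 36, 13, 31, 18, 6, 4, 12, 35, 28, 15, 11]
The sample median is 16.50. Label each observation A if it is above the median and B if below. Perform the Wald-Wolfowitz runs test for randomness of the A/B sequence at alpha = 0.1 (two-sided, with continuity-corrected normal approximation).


Step 1: Compute median = 16.50; label A = above, B = below.
Labels in order: AABAABBBAABB  (n_A = 6, n_B = 6)
Step 2: Count runs R = 6.
Step 3: Under H0 (random ordering), E[R] = 2*n_A*n_B/(n_A+n_B) + 1 = 2*6*6/12 + 1 = 7.0000.
        Var[R] = 2*n_A*n_B*(2*n_A*n_B - n_A - n_B) / ((n_A+n_B)^2 * (n_A+n_B-1)) = 4320/1584 = 2.7273.
        SD[R] = 1.6514.
Step 4: Continuity-corrected z = (R + 0.5 - E[R]) / SD[R] = (6 + 0.5 - 7.0000) / 1.6514 = -0.3028.
Step 5: Two-sided p-value via normal approximation = 2*(1 - Phi(|z|)) = 0.762069.
Step 6: alpha = 0.1. fail to reject H0.

R = 6, z = -0.3028, p = 0.762069, fail to reject H0.


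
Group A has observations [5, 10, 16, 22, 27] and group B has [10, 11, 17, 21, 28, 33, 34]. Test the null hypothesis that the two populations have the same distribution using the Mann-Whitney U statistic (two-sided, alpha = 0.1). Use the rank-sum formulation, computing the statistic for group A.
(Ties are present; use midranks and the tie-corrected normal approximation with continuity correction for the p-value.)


Step 1: Combine and sort all 12 observations; assign midranks.
sorted (value, group): (5,X), (10,X), (10,Y), (11,Y), (16,X), (17,Y), (21,Y), (22,X), (27,X), (28,Y), (33,Y), (34,Y)
ranks: 5->1, 10->2.5, 10->2.5, 11->4, 16->5, 17->6, 21->7, 22->8, 27->9, 28->10, 33->11, 34->12
Step 2: Rank sum for X: R1 = 1 + 2.5 + 5 + 8 + 9 = 25.5.
Step 3: U_X = R1 - n1(n1+1)/2 = 25.5 - 5*6/2 = 25.5 - 15 = 10.5.
       U_Y = n1*n2 - U_X = 35 - 10.5 = 24.5.
Step 4: Ties are present, so use the tie-corrected normal approximation (with continuity correction) for the p-value.
Step 5: p-value = 0.290307; compare to alpha = 0.1. fail to reject H0.

U_X = 10.5, p = 0.290307, fail to reject H0 at alpha = 0.1.


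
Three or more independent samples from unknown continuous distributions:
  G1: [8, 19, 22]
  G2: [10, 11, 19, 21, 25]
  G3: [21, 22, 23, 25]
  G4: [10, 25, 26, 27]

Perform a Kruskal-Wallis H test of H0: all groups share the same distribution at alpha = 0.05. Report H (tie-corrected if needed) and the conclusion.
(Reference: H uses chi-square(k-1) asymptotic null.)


Step 1: Combine all N = 16 observations and assign midranks.
sorted (value, group, rank): (8,G1,1), (10,G2,2.5), (10,G4,2.5), (11,G2,4), (19,G1,5.5), (19,G2,5.5), (21,G2,7.5), (21,G3,7.5), (22,G1,9.5), (22,G3,9.5), (23,G3,11), (25,G2,13), (25,G3,13), (25,G4,13), (26,G4,15), (27,G4,16)
Step 2: Sum ranks within each group.
R_1 = 16 (n_1 = 3)
R_2 = 32.5 (n_2 = 5)
R_3 = 41 (n_3 = 4)
R_4 = 46.5 (n_4 = 4)
Step 3: H = 12/(N(N+1)) * sum(R_i^2/n_i) - 3(N+1)
     = 12/(16*17) * (16^2/3 + 32.5^2/5 + 41^2/4 + 46.5^2/4) - 3*17
     = 0.044118 * 1257.4 - 51
     = 4.473346.
Step 4: Ties present; correction factor C = 1 - 48/(16^3 - 16) = 0.988235. Corrected H = 4.473346 / 0.988235 = 4.526600.
Step 5: Under H0, H ~ chi^2(3); p-value = 0.209930.
Step 6: alpha = 0.05. fail to reject H0.

H = 4.5266, df = 3, p = 0.209930, fail to reject H0.


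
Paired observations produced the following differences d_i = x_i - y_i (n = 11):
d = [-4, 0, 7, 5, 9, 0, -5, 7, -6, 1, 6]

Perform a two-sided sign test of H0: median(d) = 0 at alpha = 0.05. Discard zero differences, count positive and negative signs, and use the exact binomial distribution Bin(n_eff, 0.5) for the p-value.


Step 1: Discard zero differences. Original n = 11; n_eff = number of nonzero differences = 9.
Nonzero differences (with sign): -4, +7, +5, +9, -5, +7, -6, +1, +6
Step 2: Count signs: positive = 6, negative = 3.
Step 3: Under H0: P(positive) = 0.5, so the number of positives S ~ Bin(9, 0.5).
Step 4: Two-sided exact p-value = sum of Bin(9,0.5) probabilities at or below the observed probability = 0.507812.
Step 5: alpha = 0.05. fail to reject H0.

n_eff = 9, pos = 6, neg = 3, p = 0.507812, fail to reject H0.


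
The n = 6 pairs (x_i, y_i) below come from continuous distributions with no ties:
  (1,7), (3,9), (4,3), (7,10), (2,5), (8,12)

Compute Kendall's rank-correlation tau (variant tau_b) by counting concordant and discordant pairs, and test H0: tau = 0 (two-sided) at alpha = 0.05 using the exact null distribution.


Step 1: Enumerate the 15 unordered pairs (i,j) with i<j and classify each by sign(x_j-x_i) * sign(y_j-y_i).
  (1,2):dx=+2,dy=+2->C; (1,3):dx=+3,dy=-4->D; (1,4):dx=+6,dy=+3->C; (1,5):dx=+1,dy=-2->D
  (1,6):dx=+7,dy=+5->C; (2,3):dx=+1,dy=-6->D; (2,4):dx=+4,dy=+1->C; (2,5):dx=-1,dy=-4->C
  (2,6):dx=+5,dy=+3->C; (3,4):dx=+3,dy=+7->C; (3,5):dx=-2,dy=+2->D; (3,6):dx=+4,dy=+9->C
  (4,5):dx=-5,dy=-5->C; (4,6):dx=+1,dy=+2->C; (5,6):dx=+6,dy=+7->C
Step 2: C = 11, D = 4, total pairs = 15.
Step 3: tau = (C - D)/(n(n-1)/2) = (11 - 4)/15 = 0.466667.
Step 4: Exact two-sided p-value (enumerate n! = 720 permutations of y under H0): p = 0.272222.
Step 5: alpha = 0.05. fail to reject H0.

tau_b = 0.4667 (C=11, D=4), p = 0.272222, fail to reject H0.


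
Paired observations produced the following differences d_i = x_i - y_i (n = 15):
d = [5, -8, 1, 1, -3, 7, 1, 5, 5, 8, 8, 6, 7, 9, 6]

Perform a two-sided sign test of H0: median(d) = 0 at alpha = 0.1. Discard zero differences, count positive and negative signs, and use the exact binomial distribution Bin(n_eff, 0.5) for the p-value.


Step 1: Discard zero differences. Original n = 15; n_eff = number of nonzero differences = 15.
Nonzero differences (with sign): +5, -8, +1, +1, -3, +7, +1, +5, +5, +8, +8, +6, +7, +9, +6
Step 2: Count signs: positive = 13, negative = 2.
Step 3: Under H0: P(positive) = 0.5, so the number of positives S ~ Bin(15, 0.5).
Step 4: Two-sided exact p-value = sum of Bin(15,0.5) probabilities at or below the observed probability = 0.007385.
Step 5: alpha = 0.1. reject H0.

n_eff = 15, pos = 13, neg = 2, p = 0.007385, reject H0.


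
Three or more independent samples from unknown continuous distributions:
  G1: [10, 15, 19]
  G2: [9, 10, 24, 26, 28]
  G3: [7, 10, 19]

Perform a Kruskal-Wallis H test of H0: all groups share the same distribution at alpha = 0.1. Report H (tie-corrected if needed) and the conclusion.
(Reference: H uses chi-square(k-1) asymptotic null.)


Step 1: Combine all N = 11 observations and assign midranks.
sorted (value, group, rank): (7,G3,1), (9,G2,2), (10,G1,4), (10,G2,4), (10,G3,4), (15,G1,6), (19,G1,7.5), (19,G3,7.5), (24,G2,9), (26,G2,10), (28,G2,11)
Step 2: Sum ranks within each group.
R_1 = 17.5 (n_1 = 3)
R_2 = 36 (n_2 = 5)
R_3 = 12.5 (n_3 = 3)
Step 3: H = 12/(N(N+1)) * sum(R_i^2/n_i) - 3(N+1)
     = 12/(11*12) * (17.5^2/3 + 36^2/5 + 12.5^2/3) - 3*12
     = 0.090909 * 413.367 - 36
     = 1.578788.
Step 4: Ties present; correction factor C = 1 - 30/(11^3 - 11) = 0.977273. Corrected H = 1.578788 / 0.977273 = 1.615504.
Step 5: Under H0, H ~ chi^2(2); p-value = 0.445859.
Step 6: alpha = 0.1. fail to reject H0.

H = 1.6155, df = 2, p = 0.445859, fail to reject H0.


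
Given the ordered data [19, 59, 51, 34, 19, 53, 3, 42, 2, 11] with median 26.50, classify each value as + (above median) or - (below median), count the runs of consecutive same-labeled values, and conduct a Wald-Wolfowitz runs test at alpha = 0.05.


Step 1: Compute median = 26.50; label A = above, B = below.
Labels in order: BAAABABABB  (n_A = 5, n_B = 5)
Step 2: Count runs R = 7.
Step 3: Under H0 (random ordering), E[R] = 2*n_A*n_B/(n_A+n_B) + 1 = 2*5*5/10 + 1 = 6.0000.
        Var[R] = 2*n_A*n_B*(2*n_A*n_B - n_A - n_B) / ((n_A+n_B)^2 * (n_A+n_B-1)) = 2000/900 = 2.2222.
        SD[R] = 1.4907.
Step 4: Continuity-corrected z = (R - 0.5 - E[R]) / SD[R] = (7 - 0.5 - 6.0000) / 1.4907 = 0.3354.
Step 5: Two-sided p-value via normal approximation = 2*(1 - Phi(|z|)) = 0.737316.
Step 6: alpha = 0.05. fail to reject H0.

R = 7, z = 0.3354, p = 0.737316, fail to reject H0.


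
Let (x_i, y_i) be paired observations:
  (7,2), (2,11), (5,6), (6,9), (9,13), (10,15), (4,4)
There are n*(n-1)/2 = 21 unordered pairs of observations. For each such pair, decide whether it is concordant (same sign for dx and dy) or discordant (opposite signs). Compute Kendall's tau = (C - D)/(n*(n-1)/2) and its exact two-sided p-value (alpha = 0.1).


Step 1: Enumerate the 21 unordered pairs (i,j) with i<j and classify each by sign(x_j-x_i) * sign(y_j-y_i).
  (1,2):dx=-5,dy=+9->D; (1,3):dx=-2,dy=+4->D; (1,4):dx=-1,dy=+7->D; (1,5):dx=+2,dy=+11->C
  (1,6):dx=+3,dy=+13->C; (1,7):dx=-3,dy=+2->D; (2,3):dx=+3,dy=-5->D; (2,4):dx=+4,dy=-2->D
  (2,5):dx=+7,dy=+2->C; (2,6):dx=+8,dy=+4->C; (2,7):dx=+2,dy=-7->D; (3,4):dx=+1,dy=+3->C
  (3,5):dx=+4,dy=+7->C; (3,6):dx=+5,dy=+9->C; (3,7):dx=-1,dy=-2->C; (4,5):dx=+3,dy=+4->C
  (4,6):dx=+4,dy=+6->C; (4,7):dx=-2,dy=-5->C; (5,6):dx=+1,dy=+2->C; (5,7):dx=-5,dy=-9->C
  (6,7):dx=-6,dy=-11->C
Step 2: C = 14, D = 7, total pairs = 21.
Step 3: tau = (C - D)/(n(n-1)/2) = (14 - 7)/21 = 0.333333.
Step 4: Exact two-sided p-value (enumerate n! = 5040 permutations of y under H0): p = 0.381349.
Step 5: alpha = 0.1. fail to reject H0.

tau_b = 0.3333 (C=14, D=7), p = 0.381349, fail to reject H0.


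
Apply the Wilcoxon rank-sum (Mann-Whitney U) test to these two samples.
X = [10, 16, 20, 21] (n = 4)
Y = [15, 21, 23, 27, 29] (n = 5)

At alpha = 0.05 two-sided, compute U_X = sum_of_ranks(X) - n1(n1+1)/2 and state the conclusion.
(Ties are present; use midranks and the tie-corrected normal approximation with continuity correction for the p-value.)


Step 1: Combine and sort all 9 observations; assign midranks.
sorted (value, group): (10,X), (15,Y), (16,X), (20,X), (21,X), (21,Y), (23,Y), (27,Y), (29,Y)
ranks: 10->1, 15->2, 16->3, 20->4, 21->5.5, 21->5.5, 23->7, 27->8, 29->9
Step 2: Rank sum for X: R1 = 1 + 3 + 4 + 5.5 = 13.5.
Step 3: U_X = R1 - n1(n1+1)/2 = 13.5 - 4*5/2 = 13.5 - 10 = 3.5.
       U_Y = n1*n2 - U_X = 20 - 3.5 = 16.5.
Step 4: Ties are present, so use the tie-corrected normal approximation (with continuity correction) for the p-value.
Step 5: p-value = 0.139983; compare to alpha = 0.05. fail to reject H0.

U_X = 3.5, p = 0.139983, fail to reject H0 at alpha = 0.05.


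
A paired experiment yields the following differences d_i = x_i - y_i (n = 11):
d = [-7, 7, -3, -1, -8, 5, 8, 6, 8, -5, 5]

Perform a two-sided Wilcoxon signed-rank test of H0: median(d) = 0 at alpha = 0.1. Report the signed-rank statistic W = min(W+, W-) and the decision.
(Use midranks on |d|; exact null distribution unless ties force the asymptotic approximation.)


Step 1: Drop any zero differences (none here) and take |d_i|.
|d| = [7, 7, 3, 1, 8, 5, 8, 6, 8, 5, 5]
Step 2: Midrank |d_i| (ties get averaged ranks).
ranks: |7|->7.5, |7|->7.5, |3|->2, |1|->1, |8|->10, |5|->4, |8|->10, |6|->6, |8|->10, |5|->4, |5|->4
Step 3: Attach original signs; sum ranks with positive sign and with negative sign.
W+ = 7.5 + 4 + 10 + 6 + 10 + 4 = 41.5
W- = 7.5 + 2 + 1 + 10 + 4 = 24.5
(Check: W+ + W- = 66 should equal n(n+1)/2 = 66.)
Step 4: Test statistic W = min(W+, W-) = 24.5.
Step 5: Ties in |d|, so use the tie-corrected normal approximation.
        E[W] = n(n+1)/4 = 11*12/4 = 33.
        Tie groups: |d|=5 (t=3), |d|=7 (t=2), |d|=8 (t=3); sum(t^3 - t) = 54.
        Var[W] = n(n+1)(2n+1)/24 - sum(t^3-t)/48 = 3036/24 - 54/48 = 125.375.
        z = (W - E[W]) / sqrt(Var[W]) = (24.5 - 33) / 11.1971 = -0.7591.
        Two-sided p = 2*Phi(z) = 0.447778.
Step 6: alpha = 0.1. fail to reject H0.

W+ = 41.5, W- = 24.5, W = min = 24.5, p = 0.447778, fail to reject H0.


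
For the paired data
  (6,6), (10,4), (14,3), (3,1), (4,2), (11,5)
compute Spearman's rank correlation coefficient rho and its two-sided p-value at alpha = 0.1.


Step 1: Rank x and y separately (midranks; no ties here).
rank(x): 6->3, 10->4, 14->6, 3->1, 4->2, 11->5
rank(y): 6->6, 4->4, 3->3, 1->1, 2->2, 5->5
Step 2: d_i = R_x(i) - R_y(i); compute d_i^2.
  (3-6)^2=9, (4-4)^2=0, (6-3)^2=9, (1-1)^2=0, (2-2)^2=0, (5-5)^2=0
sum(d^2) = 18.
Step 3: rho = 1 - 6*18 / (6*(6^2 - 1)) = 1 - 108/210 = 0.485714.
Step 4: Under H0, t = rho * sqrt((n-2)/(1-rho^2)) = 1.1113 ~ t(4).
Step 5: Two-sided p-value from the t-distribution with 4 df = 0.328723.
Step 6: alpha = 0.1. fail to reject H0.

rho = 0.4857, p = 0.328723, fail to reject H0 at alpha = 0.1.


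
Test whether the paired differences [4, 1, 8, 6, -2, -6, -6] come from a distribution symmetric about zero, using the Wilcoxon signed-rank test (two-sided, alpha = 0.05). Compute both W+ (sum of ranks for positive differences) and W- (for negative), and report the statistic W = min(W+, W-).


Step 1: Drop any zero differences (none here) and take |d_i|.
|d| = [4, 1, 8, 6, 2, 6, 6]
Step 2: Midrank |d_i| (ties get averaged ranks).
ranks: |4|->3, |1|->1, |8|->7, |6|->5, |2|->2, |6|->5, |6|->5
Step 3: Attach original signs; sum ranks with positive sign and with negative sign.
W+ = 3 + 1 + 7 + 5 = 16
W- = 2 + 5 + 5 = 12
(Check: W+ + W- = 28 should equal n(n+1)/2 = 28.)
Step 4: Test statistic W = min(W+, W-) = 12.
Step 5: Ties in |d|, so use the tie-corrected normal approximation.
        E[W] = n(n+1)/4 = 7*8/4 = 14.
        Tie groups: |d|=6 (t=3); sum(t^3 - t) = 24.
        Var[W] = n(n+1)(2n+1)/24 - sum(t^3-t)/48 = 840/24 - 24/48 = 34.5.
        z = (W - E[W]) / sqrt(Var[W]) = (12 - 14) / 5.8737 = -0.3405.
        Two-sided p = 2*Phi(z) = 0.733478.
Step 6: alpha = 0.05. fail to reject H0.

W+ = 16, W- = 12, W = min = 12, p = 0.733478, fail to reject H0.
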